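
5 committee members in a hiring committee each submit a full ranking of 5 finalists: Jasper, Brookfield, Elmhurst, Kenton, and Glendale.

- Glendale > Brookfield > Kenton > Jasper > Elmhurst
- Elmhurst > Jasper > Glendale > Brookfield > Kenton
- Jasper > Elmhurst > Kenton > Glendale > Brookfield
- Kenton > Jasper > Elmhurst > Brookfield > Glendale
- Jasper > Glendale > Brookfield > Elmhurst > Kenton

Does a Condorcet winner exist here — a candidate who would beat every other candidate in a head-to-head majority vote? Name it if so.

Head-to-head results (5 voters total):
Jasper vs Brookfield: Jasper wins 4–1.
Jasper vs Elmhurst: Jasper wins 4–1.
Jasper vs Kenton: Jasper wins 3–2.
Jasper vs Glendale: Jasper wins 4–1.
Brookfield vs Elmhurst: Elmhurst wins 3–2.
Brookfield vs Kenton: Brookfield wins 3–2.
Brookfield vs Glendale: Glendale wins 4–1.
Elmhurst vs Kenton: Elmhurst wins 3–2.
Elmhurst vs Glendale: Elmhurst wins 3–2.
Kenton vs Glendale: Glendale wins 3–2.
Jasper beats each rival — Brookfield (4–1), Elmhurst (4–1), Kenton (3–2), Glendale (4–1) — so Jasper is the Condorcet winner.

Jasper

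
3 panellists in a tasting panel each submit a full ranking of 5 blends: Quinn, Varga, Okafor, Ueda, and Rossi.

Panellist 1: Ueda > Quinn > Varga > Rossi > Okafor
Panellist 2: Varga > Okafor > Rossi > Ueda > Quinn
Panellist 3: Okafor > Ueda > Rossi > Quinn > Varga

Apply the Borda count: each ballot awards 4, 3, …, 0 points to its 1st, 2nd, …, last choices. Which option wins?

Ueda

Borda scores:
  Quinn: 3 + 0 + 1 = 4
  Varga: 2 + 4 + 0 = 6
  Okafor: 0 + 3 + 4 = 7
  Ueda: 4 + 1 + 3 = 8
  Rossi: 1 + 2 + 2 = 5
Ueda has the highest total.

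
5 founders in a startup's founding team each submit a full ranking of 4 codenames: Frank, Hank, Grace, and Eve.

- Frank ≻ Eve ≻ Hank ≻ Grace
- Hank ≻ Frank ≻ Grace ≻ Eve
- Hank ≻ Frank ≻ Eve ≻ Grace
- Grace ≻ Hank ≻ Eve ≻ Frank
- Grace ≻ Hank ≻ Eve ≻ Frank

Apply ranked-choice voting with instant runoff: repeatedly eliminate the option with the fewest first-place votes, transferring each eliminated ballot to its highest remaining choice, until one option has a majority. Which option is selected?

Hank

Round 1: Hank 2, Grace 2, Frank 1, Eve 0. Eve has the fewest and is eliminated.
Round 2: Hank 2, Grace 2, Frank 1. Frank has the fewest and is eliminated.
Round 3: Hank 3, Grace 2. Hank has a majority.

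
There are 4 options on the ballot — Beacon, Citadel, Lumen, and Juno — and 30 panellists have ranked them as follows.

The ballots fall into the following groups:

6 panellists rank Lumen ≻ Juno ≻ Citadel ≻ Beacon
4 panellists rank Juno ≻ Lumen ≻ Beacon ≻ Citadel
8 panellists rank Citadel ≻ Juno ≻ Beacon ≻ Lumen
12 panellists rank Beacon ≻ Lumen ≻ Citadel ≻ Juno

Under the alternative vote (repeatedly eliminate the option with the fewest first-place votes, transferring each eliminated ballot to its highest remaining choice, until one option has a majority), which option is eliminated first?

Juno

Round 1: Beacon 12, Citadel 8, Lumen 6, Juno 4. Juno has the fewest and is eliminated.
Round 2: Beacon 12, Lumen 10, Citadel 8. Citadel has the fewest and is eliminated.
Round 3: Beacon 20, Lumen 10. Beacon has a majority.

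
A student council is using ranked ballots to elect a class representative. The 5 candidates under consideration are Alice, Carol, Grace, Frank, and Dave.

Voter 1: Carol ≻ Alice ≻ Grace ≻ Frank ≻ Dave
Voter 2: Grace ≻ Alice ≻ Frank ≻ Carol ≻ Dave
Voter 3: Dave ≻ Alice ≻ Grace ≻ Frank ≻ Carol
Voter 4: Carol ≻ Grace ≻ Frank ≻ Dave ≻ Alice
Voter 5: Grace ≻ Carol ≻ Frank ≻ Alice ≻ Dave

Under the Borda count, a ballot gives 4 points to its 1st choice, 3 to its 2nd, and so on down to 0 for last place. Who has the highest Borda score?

Borda scores:
  Alice: 3 + 3 + 3 + 0 + 1 = 10
  Carol: 4 + 1 + 0 + 4 + 3 = 12
  Grace: 2 + 4 + 2 + 3 + 4 = 15
  Frank: 1 + 2 + 1 + 2 + 2 = 8
  Dave: 0 + 0 + 4 + 1 + 0 = 5
Grace has the highest total.

Grace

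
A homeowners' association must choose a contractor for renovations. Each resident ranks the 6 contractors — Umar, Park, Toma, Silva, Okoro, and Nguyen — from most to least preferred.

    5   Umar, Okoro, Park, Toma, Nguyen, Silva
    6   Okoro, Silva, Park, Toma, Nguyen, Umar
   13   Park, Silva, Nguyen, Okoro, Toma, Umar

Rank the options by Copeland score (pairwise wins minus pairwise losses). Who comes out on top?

Park

Pairwise results:
  Umar vs Park: Park wins 19–5.
  Umar vs Toma: Toma wins 19–5.
  Umar vs Silva: Silva wins 19–5.
  Umar vs Okoro: Okoro wins 19–5.
  Umar vs Nguyen: Nguyen wins 19–5.
  Park vs Toma: Park wins 24–0.
  Park vs Silva: Park wins 18–6.
  Park vs Okoro: Park wins 13–11.
  Park vs Nguyen: Park wins 24–0.
  Toma vs Silva: Silva wins 19–5.
  Toma vs Okoro: Okoro wins 24–0.
  Toma vs Nguyen: Nguyen wins 13–11.
  Silva vs Okoro: Silva wins 13–11.
  Silva vs Nguyen: Silva wins 19–5.
  Okoro vs Nguyen: Nguyen wins 13–11.
Copeland scores (wins − losses):
  Umar: 0 − 5 = -5
  Park: 5 − 0 = 5
  Toma: 1 − 4 = -3
  Silva: 4 − 1 = 3
  Okoro: 2 − 3 = -1
  Nguyen: 3 − 2 = 1
Park has the best Copeland score.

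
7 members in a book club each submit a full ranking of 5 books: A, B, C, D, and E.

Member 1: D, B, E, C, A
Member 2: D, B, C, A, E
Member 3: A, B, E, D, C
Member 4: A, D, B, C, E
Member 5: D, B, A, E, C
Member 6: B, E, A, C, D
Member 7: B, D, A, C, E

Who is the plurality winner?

D

First-place vote totals:
  A: 2
  B: 2
  C: 0
  D: 3
  E: 0
D has the most first-place votes.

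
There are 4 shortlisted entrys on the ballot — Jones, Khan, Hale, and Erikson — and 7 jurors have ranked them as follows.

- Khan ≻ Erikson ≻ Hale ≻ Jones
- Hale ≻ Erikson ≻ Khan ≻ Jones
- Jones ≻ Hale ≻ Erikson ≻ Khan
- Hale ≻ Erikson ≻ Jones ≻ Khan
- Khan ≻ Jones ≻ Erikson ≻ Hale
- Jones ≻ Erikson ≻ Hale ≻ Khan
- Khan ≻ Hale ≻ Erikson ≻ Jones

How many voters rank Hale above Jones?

Ballots ranking Hale above Jones: 4.
Ballots ranking Jones above Hale: 3.
So 4 of 7 voters prefer Hale to Jones.

4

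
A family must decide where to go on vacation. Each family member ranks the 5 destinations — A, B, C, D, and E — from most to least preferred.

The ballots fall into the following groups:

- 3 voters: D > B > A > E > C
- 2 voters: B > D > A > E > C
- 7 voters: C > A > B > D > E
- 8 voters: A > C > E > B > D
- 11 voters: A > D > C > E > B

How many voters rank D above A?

5

Ballots ranking D above A: 3+2 = 5.
Ballots ranking A above D: 7+8+11 = 26.
So 5 of 31 voters prefer D to A.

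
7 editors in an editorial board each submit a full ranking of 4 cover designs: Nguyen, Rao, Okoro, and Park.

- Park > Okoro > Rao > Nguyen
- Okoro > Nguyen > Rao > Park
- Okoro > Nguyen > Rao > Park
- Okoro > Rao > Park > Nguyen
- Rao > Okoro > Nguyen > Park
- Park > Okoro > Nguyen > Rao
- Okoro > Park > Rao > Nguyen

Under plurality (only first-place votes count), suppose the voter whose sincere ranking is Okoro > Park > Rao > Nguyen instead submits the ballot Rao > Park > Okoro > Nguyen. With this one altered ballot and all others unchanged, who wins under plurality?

First-place totals with the altered ballot: Nguyen 0, Rao 2, Okoro 3, Park 2.
The winner is unchanged: still Okoro.

Okoro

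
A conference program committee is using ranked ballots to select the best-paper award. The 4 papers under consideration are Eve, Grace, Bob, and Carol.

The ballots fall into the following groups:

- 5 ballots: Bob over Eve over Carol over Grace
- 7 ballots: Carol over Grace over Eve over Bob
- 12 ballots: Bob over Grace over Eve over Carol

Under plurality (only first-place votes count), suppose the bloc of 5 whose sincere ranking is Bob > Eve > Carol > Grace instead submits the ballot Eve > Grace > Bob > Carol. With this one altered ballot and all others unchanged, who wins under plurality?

Bob

First-place totals with the altered ballot: Eve 5, Grace 0, Bob 12, Carol 7.
The winner is unchanged: still Bob.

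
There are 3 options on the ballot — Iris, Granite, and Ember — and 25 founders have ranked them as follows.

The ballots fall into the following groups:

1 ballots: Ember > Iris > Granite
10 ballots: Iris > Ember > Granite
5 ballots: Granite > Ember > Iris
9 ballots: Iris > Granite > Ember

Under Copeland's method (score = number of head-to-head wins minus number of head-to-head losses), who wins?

Iris

Pairwise results:
  Iris vs Granite: Iris wins 20–5.
  Iris vs Ember: Iris wins 19–6.
  Granite vs Ember: Granite wins 14–11.
Copeland scores (wins − losses):
  Iris: 2 − 0 = 2
  Granite: 1 − 1 = 0
  Ember: 0 − 2 = -2
Iris has the best Copeland score.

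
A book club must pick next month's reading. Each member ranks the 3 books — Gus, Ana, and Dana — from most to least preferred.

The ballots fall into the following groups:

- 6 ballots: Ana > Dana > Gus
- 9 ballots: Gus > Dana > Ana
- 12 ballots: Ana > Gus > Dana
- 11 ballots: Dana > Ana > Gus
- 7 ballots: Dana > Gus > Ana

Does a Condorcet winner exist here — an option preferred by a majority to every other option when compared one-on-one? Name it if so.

Head-to-head results (45 voters total):
Gus vs Ana: Ana wins 29–16.
Gus vs Dana: Dana wins 24–21.
Ana vs Dana: Dana wins 27–18.
Dana beats each rival — Gus (24–21), Ana (27–18) — so Dana is the Condorcet winner.

Dana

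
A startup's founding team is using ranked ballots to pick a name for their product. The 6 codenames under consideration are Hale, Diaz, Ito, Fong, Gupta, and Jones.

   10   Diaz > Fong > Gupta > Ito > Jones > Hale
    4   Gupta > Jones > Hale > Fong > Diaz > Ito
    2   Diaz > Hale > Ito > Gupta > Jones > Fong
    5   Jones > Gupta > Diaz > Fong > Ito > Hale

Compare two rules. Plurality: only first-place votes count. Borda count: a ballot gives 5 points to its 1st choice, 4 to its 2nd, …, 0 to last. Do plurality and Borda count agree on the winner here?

Yes

Plurality first-place counts: Hale 0, Diaz 12, Ito 0, Fong 0, Gupta 4, Jones 5 → Diaz.
Borda totals: Hale 20, Diaz 79, Ito 31, Fong 58, Gupta 74, Jones 53 → Diaz.
The two rules agree on Diaz.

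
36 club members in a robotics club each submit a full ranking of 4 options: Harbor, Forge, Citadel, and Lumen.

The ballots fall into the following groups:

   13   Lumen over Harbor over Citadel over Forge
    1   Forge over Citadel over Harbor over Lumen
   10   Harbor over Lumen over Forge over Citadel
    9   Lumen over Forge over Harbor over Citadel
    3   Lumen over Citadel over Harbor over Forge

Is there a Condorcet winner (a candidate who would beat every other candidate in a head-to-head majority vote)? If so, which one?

Lumen

Head-to-head results (36 voters total):
Harbor vs Forge: Harbor wins 26–10.
Harbor vs Citadel: Harbor wins 32–4.
Harbor vs Lumen: Lumen wins 25–11.
Forge vs Citadel: Forge wins 20–16.
Forge vs Lumen: Lumen wins 35–1.
Citadel vs Lumen: Lumen wins 35–1.
Lumen beats each rival — Harbor (25–11), Forge (35–1), Citadel (35–1) — so Lumen is the Condorcet winner.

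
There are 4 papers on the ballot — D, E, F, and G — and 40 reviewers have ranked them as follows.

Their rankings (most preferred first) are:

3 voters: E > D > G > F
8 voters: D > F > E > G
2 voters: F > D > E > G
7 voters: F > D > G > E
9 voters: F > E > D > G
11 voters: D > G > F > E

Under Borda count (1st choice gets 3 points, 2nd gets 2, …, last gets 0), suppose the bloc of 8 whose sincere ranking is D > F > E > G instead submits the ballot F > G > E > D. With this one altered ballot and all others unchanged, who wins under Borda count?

F

Borda totals with the altered ballot: D 66, E 37, F 89, G 48.
The switch changes the winner from D to F.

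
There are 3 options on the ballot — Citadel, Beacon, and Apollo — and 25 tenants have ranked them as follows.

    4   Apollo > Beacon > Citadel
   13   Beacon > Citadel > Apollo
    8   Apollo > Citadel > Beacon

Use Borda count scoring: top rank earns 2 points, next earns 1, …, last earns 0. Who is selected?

Beacon

Borda scores:
  Citadel: 4·0 + 13·1 + 8·1 = 21
  Beacon: 4·1 + 13·2 + 8·0 = 30
  Apollo: 4·2 + 13·0 + 8·2 = 24
Beacon has the highest total.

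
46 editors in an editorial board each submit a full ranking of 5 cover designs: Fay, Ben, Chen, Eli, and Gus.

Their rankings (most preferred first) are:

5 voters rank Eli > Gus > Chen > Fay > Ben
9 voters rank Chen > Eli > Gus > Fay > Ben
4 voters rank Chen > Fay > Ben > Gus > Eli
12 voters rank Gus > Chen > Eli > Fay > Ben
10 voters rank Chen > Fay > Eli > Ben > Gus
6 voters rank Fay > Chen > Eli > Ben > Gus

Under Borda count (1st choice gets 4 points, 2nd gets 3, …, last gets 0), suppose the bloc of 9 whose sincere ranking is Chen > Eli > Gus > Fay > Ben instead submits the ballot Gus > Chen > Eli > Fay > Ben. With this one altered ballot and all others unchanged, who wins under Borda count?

Chen

Borda totals with the altered ballot: Fay 92, Ben 24, Chen 147, Eli 94, Gus 103.
The winner is unchanged: still Chen.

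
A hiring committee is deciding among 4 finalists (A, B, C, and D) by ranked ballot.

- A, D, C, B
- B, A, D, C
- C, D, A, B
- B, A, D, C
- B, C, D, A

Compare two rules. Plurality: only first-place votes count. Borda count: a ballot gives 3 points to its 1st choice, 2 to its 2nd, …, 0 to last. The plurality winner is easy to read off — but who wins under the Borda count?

Plurality first-place counts: A 1, B 3, C 1, D 0 → B.
Borda totals: A 8, B 9, C 6, D 7 → B.

B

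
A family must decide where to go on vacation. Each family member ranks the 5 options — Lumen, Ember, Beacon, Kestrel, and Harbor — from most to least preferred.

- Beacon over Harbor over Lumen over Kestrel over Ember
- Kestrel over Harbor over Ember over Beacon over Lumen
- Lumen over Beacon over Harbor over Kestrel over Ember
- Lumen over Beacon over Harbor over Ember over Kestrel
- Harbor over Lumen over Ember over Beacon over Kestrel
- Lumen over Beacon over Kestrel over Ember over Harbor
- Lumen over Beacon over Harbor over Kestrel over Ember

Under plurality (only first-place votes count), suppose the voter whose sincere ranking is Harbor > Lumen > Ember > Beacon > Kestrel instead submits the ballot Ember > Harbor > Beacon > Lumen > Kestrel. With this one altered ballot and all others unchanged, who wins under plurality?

Lumen

First-place totals with the altered ballot: Lumen 4, Ember 1, Beacon 1, Kestrel 1, Harbor 0.
The winner is unchanged: still Lumen.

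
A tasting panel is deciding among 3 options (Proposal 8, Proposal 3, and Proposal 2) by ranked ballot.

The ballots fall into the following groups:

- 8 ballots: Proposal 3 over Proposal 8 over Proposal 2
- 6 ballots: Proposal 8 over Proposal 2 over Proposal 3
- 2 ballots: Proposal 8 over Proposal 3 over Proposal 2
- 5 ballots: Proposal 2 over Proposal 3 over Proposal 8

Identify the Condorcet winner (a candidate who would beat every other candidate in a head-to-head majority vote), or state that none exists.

Head-to-head results (21 voters total):
Proposal 8 vs Proposal 3: Proposal 3 wins 13–8.
Proposal 8 vs Proposal 2: Proposal 8 wins 16–5.
Proposal 3 vs Proposal 2: Proposal 2 wins 11–10.
No candidate beats all others: Proposal 8 beats Proposal 2 beats Proposal 3 beats Proposal 8, a majority cycle.

None — there is no Condorcet winner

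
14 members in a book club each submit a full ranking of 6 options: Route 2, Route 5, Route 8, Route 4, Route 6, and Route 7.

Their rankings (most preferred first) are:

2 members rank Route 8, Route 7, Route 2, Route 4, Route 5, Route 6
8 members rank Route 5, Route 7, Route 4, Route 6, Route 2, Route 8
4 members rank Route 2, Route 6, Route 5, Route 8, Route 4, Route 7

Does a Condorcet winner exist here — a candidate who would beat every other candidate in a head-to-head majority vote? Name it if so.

Route 5

Head-to-head results (14 voters total):
Route 2 vs Route 5: Route 5 wins 8–6.
Route 2 vs Route 8: Route 2 wins 12–2.
Route 2 vs Route 4: Route 4 wins 8–6.
Route 2 vs Route 6: Route 6 wins 8–6.
Route 2 vs Route 7: Route 7 wins 10–4.
Route 5 vs Route 8: Route 5 wins 12–2.
Route 5 vs Route 4: Route 5 wins 12–2.
Route 5 vs Route 6: Route 5 wins 10–4.
Route 5 vs Route 7: Route 5 wins 12–2.
Route 8 vs Route 4: Route 4 wins 8–6.
Route 8 vs Route 6: Route 6 wins 12–2.
Route 8 vs Route 7: Route 7 wins 8–6.
Route 4 vs Route 6: Route 4 wins 10–4.
Route 4 vs Route 7: Route 7 wins 10–4.
Route 6 vs Route 7: Route 7 wins 10–4.
Route 5 beats each rival — Route 2 (8–6), Route 8 (12–2), Route 4 (12–2), Route 6 (10–4), Route 7 (12–2) — so Route 5 is the Condorcet winner.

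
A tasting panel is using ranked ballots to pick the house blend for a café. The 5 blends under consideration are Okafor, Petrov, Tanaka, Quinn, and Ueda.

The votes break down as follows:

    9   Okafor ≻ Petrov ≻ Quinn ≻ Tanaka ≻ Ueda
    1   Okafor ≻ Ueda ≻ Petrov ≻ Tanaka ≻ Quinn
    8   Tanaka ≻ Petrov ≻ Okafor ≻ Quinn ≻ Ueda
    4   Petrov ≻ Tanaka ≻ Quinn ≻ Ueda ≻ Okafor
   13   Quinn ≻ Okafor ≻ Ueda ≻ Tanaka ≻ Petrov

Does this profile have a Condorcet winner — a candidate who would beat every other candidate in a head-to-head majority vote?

Yes

Head-to-head results (35 voters total):
Okafor vs Petrov: Okafor wins 23–12.
Okafor vs Tanaka: Okafor wins 23–12.
Okafor vs Quinn: Okafor wins 18–17.
Okafor vs Ueda: Okafor wins 31–4.
Petrov vs Tanaka: Tanaka wins 21–14.
Petrov vs Quinn: Petrov wins 22–13.
Petrov vs Ueda: Petrov wins 21–14.
Tanaka vs Quinn: Quinn wins 22–13.
Tanaka vs Ueda: Tanaka wins 21–14.
Quinn vs Ueda: Quinn wins 34–1.
Okafor beats each rival — Petrov (23–12), Tanaka (23–12), Quinn (18–17), Ueda (31–4) — so Okafor is the Condorcet winner.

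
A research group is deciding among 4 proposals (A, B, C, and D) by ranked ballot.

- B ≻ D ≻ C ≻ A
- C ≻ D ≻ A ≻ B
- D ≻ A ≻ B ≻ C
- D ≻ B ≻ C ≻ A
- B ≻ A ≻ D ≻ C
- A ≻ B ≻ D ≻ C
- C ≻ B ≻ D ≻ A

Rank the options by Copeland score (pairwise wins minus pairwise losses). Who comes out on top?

Pairwise results:
  A vs B: B wins 4–3.
  A vs C: C wins 4–3.
  A vs D: D wins 5–2.
  B vs C: B wins 5–2.
  B vs D: B wins 4–3.
  C vs D: D wins 5–2.
Copeland scores (wins − losses):
  A: 0 − 3 = -3
  B: 3 − 0 = 3
  C: 1 − 2 = -1
  D: 2 − 1 = 1
B has the best Copeland score.

B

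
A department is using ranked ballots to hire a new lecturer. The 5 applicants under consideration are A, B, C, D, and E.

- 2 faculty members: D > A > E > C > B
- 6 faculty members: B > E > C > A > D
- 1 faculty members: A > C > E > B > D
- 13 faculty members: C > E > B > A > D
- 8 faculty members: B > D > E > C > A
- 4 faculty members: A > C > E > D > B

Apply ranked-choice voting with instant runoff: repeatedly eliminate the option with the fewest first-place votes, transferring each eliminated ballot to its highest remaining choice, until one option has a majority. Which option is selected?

Round 1: B 14, C 13, A 5, D 2, E 0. E has the fewest and is eliminated.
Round 2: B 14, C 13, A 5, D 2. D has the fewest and is eliminated.
Round 3: B 14, C 13, A 7. A has the fewest and is eliminated.
Round 4: C 20, B 14. C has a majority.

C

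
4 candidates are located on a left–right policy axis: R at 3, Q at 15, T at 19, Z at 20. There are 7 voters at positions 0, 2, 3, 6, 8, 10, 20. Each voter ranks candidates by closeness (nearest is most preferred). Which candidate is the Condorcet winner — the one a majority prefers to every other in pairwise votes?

R

With single-peaked preferences on a line, the Condorcet winner is the candidate closest to the median voter.
The median voter (position 6) is closest to R at 3.
Check: R vs Z — voters closer to R: 6 of 7.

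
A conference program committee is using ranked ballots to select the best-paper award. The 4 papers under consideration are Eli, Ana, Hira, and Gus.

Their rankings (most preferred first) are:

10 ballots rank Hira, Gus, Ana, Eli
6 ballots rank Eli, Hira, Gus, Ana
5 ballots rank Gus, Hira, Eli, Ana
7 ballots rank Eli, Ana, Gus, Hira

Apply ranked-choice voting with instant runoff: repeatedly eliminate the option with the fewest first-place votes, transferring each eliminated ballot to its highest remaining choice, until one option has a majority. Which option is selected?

Hira

Round 1: Eli 13, Hira 10, Gus 5, Ana 0. Ana has the fewest and is eliminated.
Round 2: Eli 13, Hira 10, Gus 5. Gus has the fewest and is eliminated.
Round 3: Hira 15, Eli 13. Hira has a majority.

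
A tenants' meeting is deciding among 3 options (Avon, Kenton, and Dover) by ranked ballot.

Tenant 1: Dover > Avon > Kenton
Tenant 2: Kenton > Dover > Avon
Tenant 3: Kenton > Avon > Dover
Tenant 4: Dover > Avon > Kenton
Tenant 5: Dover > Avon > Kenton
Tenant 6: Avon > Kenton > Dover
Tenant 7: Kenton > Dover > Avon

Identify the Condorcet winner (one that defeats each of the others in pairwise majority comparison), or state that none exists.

None — there is no Condorcet winner

Head-to-head results (7 voters total):
Avon vs Kenton: Avon wins 4–3.
Avon vs Dover: Dover wins 5–2.
Kenton vs Dover: Kenton wins 4–3.
No candidate beats all others: Avon beats Kenton beats Dover beats Avon, a majority cycle.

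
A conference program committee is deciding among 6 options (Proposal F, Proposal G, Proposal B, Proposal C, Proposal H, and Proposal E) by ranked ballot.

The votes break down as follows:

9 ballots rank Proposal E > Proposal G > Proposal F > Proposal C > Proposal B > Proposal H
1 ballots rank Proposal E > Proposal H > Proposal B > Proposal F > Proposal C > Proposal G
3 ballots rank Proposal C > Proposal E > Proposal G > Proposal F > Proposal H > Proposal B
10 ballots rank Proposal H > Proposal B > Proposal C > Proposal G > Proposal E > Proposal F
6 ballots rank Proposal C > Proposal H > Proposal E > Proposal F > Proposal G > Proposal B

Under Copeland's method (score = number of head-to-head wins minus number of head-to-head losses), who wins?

Pairwise results:
  Proposal F vs Proposal G: Proposal G wins 22–7.
  Proposal F vs Proposal B: Proposal F wins 18–11.
  Proposal F vs Proposal C: Proposal C wins 19–10.
  Proposal F vs Proposal H: Proposal H wins 17–12.
  Proposal F vs Proposal E: Proposal E wins 29–0.
  Proposal G vs Proposal B: Proposal G wins 18–11.
  Proposal G vs Proposal C: Proposal C wins 20–9.
  Proposal G vs Proposal H: Proposal H wins 17–12.
  Proposal G vs Proposal E: Proposal E wins 19–10.
  Proposal B vs Proposal C: Proposal C wins 18–11.
  Proposal B vs Proposal H: Proposal H wins 20–9.
  Proposal B vs Proposal E: Proposal E wins 19–10.
  Proposal C vs Proposal H: Proposal C wins 18–11.
  Proposal C vs Proposal E: Proposal C wins 19–10.
  Proposal H vs Proposal E: Proposal H wins 16–13.
Copeland scores (wins − losses):
  Proposal F: 1 − 4 = -3
  Proposal G: 2 − 3 = -1
  Proposal B: 0 − 5 = -5
  Proposal C: 5 − 0 = 5
  Proposal H: 4 − 1 = 3
  Proposal E: 3 − 2 = 1
Proposal C has the best Copeland score.

Proposal C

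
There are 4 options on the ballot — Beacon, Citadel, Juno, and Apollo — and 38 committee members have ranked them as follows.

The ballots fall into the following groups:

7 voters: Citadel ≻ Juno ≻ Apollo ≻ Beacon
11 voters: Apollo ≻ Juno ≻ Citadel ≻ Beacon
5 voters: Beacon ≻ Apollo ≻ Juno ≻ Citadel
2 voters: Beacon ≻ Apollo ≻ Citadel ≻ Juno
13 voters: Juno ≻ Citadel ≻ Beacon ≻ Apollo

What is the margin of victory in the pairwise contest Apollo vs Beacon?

2

Ballots ranking Apollo above Beacon: 7+11 = 18.
Ballots ranking Beacon above Apollo: 5+2+13 = 20.
Beacon wins 20–18, a margin of 2.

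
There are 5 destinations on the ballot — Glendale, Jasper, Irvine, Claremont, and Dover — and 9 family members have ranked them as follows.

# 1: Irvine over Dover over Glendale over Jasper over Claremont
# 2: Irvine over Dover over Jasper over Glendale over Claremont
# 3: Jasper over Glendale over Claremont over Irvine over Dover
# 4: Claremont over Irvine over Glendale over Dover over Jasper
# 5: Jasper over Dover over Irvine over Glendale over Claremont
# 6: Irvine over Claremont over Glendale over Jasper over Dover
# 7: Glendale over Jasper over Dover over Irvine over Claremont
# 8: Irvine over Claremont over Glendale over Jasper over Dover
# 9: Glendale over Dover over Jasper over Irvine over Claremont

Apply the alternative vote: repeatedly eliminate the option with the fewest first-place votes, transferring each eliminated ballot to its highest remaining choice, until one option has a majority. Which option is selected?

Round 1: Irvine 4, Glendale 2, Jasper 2, Claremont 1, Dover 0. Dover has the fewest and is eliminated.
Round 2: Irvine 4, Glendale 2, Jasper 2, Claremont 1. Claremont has the fewest and is eliminated.
Round 3: Irvine 5, Glendale 2, Jasper 2. Irvine has a majority.

Irvine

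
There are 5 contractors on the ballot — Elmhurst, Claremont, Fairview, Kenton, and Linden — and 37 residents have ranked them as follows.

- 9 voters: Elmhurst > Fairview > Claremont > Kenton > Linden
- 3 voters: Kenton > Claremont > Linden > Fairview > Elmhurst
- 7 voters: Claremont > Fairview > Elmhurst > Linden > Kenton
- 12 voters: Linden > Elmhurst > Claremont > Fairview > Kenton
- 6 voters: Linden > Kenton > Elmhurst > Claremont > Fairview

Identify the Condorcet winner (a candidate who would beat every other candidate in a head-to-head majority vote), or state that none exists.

Head-to-head results (37 voters total):
Elmhurst vs Claremont: Elmhurst wins 27–10.
Elmhurst vs Fairview: Elmhurst wins 27–10.
Elmhurst vs Kenton: Elmhurst wins 28–9.
Elmhurst vs Linden: Linden wins 21–16.
Claremont vs Fairview: Claremont wins 28–9.
Claremont vs Kenton: Claremont wins 28–9.
Claremont vs Linden: Claremont wins 19–18.
Fairview vs Kenton: Fairview wins 28–9.
Fairview vs Linden: Linden wins 21–16.
Kenton vs Linden: Linden wins 25–12.
No candidate beats all others: Elmhurst beats Claremont beats Linden beats Elmhurst, a majority cycle.

No Condorcet winner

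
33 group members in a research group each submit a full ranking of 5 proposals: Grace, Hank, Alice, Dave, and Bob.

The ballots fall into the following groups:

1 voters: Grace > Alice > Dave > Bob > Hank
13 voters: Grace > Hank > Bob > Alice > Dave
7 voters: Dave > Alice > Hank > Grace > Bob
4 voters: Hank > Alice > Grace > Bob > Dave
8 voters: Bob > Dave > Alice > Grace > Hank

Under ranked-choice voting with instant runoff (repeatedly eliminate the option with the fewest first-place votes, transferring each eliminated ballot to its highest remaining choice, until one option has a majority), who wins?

Grace

Round 1: Grace 14, Bob 8, Dave 7, Hank 4, Alice 0. Alice has the fewest and is eliminated.
Round 2: Grace 14, Bob 8, Dave 7, Hank 4. Hank has the fewest and is eliminated.
Round 3: Grace 18, Bob 8, Dave 7. Grace has a majority.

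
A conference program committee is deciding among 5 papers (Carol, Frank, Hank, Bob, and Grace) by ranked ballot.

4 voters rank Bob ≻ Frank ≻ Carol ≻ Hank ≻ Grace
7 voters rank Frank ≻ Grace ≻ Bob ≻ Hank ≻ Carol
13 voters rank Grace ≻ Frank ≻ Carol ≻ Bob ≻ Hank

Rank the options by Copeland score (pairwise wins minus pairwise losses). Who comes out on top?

Grace

Pairwise results:
  Carol vs Frank: Frank wins 24–0.
  Carol vs Hank: Carol wins 17–7.
  Carol vs Bob: Carol wins 13–11.
  Carol vs Grace: Grace wins 20–4.
  Frank vs Hank: Frank wins 24–0.
  Frank vs Bob: Frank wins 20–4.
  Frank vs Grace: Grace wins 13–11.
  Hank vs Bob: Bob wins 24–0.
  Hank vs Grace: Grace wins 20–4.
  Bob vs Grace: Grace wins 20–4.
Copeland scores (wins − losses):
  Carol: 2 − 2 = 0
  Frank: 3 − 1 = 2
  Hank: 0 − 4 = -4
  Bob: 1 − 3 = -2
  Grace: 4 − 0 = 4
Grace has the best Copeland score.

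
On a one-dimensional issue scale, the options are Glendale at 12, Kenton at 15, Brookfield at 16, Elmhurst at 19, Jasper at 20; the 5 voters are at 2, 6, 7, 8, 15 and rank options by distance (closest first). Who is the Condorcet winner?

With single-peaked preferences on a line, the Condorcet winner is the candidate closest to the median voter.
The median voter (position 7) is closest to Glendale at 12.
Check: Glendale vs Kenton — voters closer to Glendale: 4 of 5.

Glendale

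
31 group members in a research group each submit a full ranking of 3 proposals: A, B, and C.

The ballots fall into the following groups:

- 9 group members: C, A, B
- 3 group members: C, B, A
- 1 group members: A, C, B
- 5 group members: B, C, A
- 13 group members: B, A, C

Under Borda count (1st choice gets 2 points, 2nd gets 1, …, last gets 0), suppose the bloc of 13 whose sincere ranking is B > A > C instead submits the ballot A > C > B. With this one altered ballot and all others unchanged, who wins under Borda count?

C

Borda totals with the altered ballot: A 37, B 13, C 43.
The switch changes the winner from B to C.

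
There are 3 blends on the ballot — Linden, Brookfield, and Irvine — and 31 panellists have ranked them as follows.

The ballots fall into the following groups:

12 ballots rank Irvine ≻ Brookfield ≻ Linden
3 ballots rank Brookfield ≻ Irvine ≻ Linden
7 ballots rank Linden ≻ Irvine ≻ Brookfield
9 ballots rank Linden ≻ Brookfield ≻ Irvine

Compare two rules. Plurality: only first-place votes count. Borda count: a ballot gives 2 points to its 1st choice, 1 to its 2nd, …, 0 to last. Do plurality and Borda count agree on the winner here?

No

Plurality first-place counts: Linden 16, Brookfield 3, Irvine 12 → Linden.
Borda totals: Linden 32, Brookfield 27, Irvine 34 → Irvine.
The two rules disagree: plurality picks Linden, Borda picks Irvine.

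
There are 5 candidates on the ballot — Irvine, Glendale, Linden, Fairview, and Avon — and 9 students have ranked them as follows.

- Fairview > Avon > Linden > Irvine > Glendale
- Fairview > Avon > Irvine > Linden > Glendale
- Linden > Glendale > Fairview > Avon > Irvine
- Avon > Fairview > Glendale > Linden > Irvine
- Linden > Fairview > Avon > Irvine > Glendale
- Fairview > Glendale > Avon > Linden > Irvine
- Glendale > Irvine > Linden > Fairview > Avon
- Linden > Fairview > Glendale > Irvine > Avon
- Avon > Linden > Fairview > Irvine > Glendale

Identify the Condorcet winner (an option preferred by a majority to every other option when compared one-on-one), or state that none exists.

There is no Condorcet winner

Head-to-head results (9 voters total):
Irvine vs Glendale: Glendale wins 5–4.
Irvine vs Linden: Linden wins 7–2.
Irvine vs Fairview: Fairview wins 8–1.
Irvine vs Avon: Avon wins 7–2.
Glendale vs Linden: Linden wins 6–3.
Glendale vs Fairview: Fairview wins 7–2.
Glendale vs Avon: Avon wins 5–4.
Linden vs Fairview: Linden wins 5–4.
Linden vs Avon: Avon wins 5–4.
Fairview vs Avon: Fairview wins 7–2.
No candidate beats all others: Linden beats Fairview beats Avon beats Linden, a majority cycle.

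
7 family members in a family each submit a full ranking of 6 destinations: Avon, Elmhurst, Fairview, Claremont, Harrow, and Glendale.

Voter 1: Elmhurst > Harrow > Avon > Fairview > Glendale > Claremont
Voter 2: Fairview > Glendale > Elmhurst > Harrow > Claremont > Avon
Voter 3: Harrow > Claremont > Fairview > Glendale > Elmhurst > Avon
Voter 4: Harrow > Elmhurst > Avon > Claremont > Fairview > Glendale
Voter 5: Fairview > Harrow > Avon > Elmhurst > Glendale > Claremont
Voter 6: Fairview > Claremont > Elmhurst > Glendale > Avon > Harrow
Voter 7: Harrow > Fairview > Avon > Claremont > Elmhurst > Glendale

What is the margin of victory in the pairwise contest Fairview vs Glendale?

7

Ballots ranking Fairview above Glendale: 7.
Ballots ranking Glendale above Fairview: 0.
Fairview wins 7–0, a margin of 7.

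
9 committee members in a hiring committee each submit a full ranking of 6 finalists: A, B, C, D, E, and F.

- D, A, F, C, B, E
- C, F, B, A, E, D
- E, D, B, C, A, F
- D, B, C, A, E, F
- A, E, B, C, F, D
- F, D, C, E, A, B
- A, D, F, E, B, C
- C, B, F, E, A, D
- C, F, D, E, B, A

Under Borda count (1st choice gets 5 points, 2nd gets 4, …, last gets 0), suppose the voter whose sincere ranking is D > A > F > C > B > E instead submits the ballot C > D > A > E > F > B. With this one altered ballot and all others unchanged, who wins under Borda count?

Borda totals with the altered ballot: A 20, B 19, C 30, D 24, E 21, F 21.
The winner is unchanged: still C.

C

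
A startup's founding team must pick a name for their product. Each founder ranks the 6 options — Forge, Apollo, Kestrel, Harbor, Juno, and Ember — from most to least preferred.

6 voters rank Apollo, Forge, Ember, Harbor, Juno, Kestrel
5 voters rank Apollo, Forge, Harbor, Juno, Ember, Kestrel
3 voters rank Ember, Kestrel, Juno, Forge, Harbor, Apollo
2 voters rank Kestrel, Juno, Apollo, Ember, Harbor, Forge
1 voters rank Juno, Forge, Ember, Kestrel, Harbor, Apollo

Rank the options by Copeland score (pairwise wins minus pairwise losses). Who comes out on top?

Apollo

Pairwise results:
  Forge vs Apollo: Apollo wins 13–4.
  Forge vs Kestrel: Forge wins 12–5.
  Forge vs Harbor: Forge wins 15–2.
  Forge vs Juno: Forge wins 11–6.
  Forge vs Ember: Forge wins 12–5.
  Apollo vs Kestrel: Apollo wins 11–6.
  Apollo vs Harbor: Apollo wins 13–4.
  Apollo vs Juno: Apollo wins 11–6.
  Apollo vs Ember: Apollo wins 13–4.
  Kestrel vs Harbor: Harbor wins 11–6.
  Kestrel vs Juno: Juno wins 12–5.
  Kestrel vs Ember: Ember wins 15–2.
  Harbor vs Juno: Harbor wins 11–6.
  Harbor vs Ember: Ember wins 12–5.
  Juno vs Ember: Ember wins 9–8.
Copeland scores (wins − losses):
  Forge: 4 − 1 = 3
  Apollo: 5 − 0 = 5
  Kestrel: 0 − 5 = -5
  Harbor: 2 − 3 = -1
  Juno: 1 − 4 = -3
  Ember: 3 − 2 = 1
Apollo has the best Copeland score.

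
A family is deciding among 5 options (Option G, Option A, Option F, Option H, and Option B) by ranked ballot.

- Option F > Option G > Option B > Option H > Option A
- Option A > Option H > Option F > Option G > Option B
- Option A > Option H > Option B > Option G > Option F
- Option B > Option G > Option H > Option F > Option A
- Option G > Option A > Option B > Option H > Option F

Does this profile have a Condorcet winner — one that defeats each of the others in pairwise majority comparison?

Yes

Head-to-head results (5 voters total):
Option G vs Option A: Option G wins 3–2.
Option G vs Option F: Option G wins 3–2.
Option G vs Option H: Option G wins 3–2.
Option G vs Option B: Option G wins 3–2.
Option A vs Option F: Option A wins 3–2.
Option A vs Option H: Option A wins 3–2.
Option A vs Option B: Option A wins 3–2.
Option F vs Option H: Option H wins 4–1.
Option F vs Option B: Option B wins 3–2.
Option H vs Option B: Option B wins 3–2.
Option G beats each rival — Option A (3–2), Option F (3–2), Option H (3–2), Option B (3–2) — so Option G is the Condorcet winner.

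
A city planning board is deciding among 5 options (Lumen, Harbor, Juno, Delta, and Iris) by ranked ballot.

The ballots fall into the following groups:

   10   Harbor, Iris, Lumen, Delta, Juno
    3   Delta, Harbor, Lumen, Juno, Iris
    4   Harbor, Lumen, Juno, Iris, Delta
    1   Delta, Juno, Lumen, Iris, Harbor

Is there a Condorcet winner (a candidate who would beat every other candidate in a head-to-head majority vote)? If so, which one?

Harbor

Head-to-head results (18 voters total):
Lumen vs Harbor: Harbor wins 17–1.
Lumen vs Juno: Lumen wins 17–1.
Lumen vs Delta: Lumen wins 14–4.
Lumen vs Iris: Iris wins 10–8.
Harbor vs Juno: Harbor wins 17–1.
Harbor vs Delta: Harbor wins 14–4.
Harbor vs Iris: Harbor wins 17–1.
Juno vs Delta: Delta wins 14–4.
Juno vs Iris: Iris wins 10–8.
Delta vs Iris: Iris wins 14–4.
Harbor beats each rival — Lumen (17–1), Juno (17–1), Delta (14–4), Iris (17–1) — so Harbor is the Condorcet winner.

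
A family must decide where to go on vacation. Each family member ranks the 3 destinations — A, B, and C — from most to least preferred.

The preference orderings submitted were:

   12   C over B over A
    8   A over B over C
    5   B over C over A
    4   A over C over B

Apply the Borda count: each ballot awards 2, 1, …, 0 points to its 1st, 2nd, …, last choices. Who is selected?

Borda scores:
  A: 12·0 + 8·2 + 5·0 + 4·2 = 24
  B: 12·1 + 8·1 + 5·2 + 4·0 = 30
  C: 12·2 + 8·0 + 5·1 + 4·1 = 33
C has the highest total.

C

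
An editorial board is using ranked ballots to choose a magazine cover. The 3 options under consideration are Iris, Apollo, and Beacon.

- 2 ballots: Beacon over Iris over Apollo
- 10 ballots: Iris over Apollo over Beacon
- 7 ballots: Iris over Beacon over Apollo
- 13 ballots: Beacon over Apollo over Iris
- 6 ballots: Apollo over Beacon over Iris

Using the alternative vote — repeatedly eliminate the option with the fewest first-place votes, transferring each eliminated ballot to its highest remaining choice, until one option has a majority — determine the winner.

Round 1: Iris 17, Beacon 15, Apollo 6. Apollo has the fewest and is eliminated.
Round 2: Beacon 21, Iris 17. Beacon has a majority.

Beacon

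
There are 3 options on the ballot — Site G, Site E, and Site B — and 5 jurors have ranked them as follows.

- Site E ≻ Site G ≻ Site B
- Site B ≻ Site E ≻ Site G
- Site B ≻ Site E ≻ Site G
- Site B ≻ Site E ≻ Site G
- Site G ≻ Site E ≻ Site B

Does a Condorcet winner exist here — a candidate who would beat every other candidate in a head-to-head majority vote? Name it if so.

Site B

Head-to-head results (5 voters total):
Site G vs Site E: Site E wins 4–1.
Site G vs Site B: Site B wins 3–2.
Site E vs Site B: Site B wins 3–2.
Site B beats each rival — Site G (3–2), Site E (3–2) — so Site B is the Condorcet winner.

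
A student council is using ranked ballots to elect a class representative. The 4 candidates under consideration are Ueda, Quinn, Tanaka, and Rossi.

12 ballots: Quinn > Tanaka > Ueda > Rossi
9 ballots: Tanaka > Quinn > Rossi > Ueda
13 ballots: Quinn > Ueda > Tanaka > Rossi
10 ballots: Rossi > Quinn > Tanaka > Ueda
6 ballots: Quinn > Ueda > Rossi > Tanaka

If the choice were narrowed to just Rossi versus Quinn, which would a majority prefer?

Ballots ranking Rossi above Quinn: 10.
Ballots ranking Quinn above Rossi: 12+9+13+6 = 40.
Quinn wins the head-to-head, 40–10.

Quinn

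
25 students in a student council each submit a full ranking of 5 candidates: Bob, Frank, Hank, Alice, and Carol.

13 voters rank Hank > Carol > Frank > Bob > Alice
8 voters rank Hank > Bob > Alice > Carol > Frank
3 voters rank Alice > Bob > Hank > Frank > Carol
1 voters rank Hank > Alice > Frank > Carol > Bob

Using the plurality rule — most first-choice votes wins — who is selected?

Hank

First-place vote totals:
  Bob: 0
  Frank: 0
  Hank: 22
  Alice: 3
  Carol: 0
Hank has the most first-place votes.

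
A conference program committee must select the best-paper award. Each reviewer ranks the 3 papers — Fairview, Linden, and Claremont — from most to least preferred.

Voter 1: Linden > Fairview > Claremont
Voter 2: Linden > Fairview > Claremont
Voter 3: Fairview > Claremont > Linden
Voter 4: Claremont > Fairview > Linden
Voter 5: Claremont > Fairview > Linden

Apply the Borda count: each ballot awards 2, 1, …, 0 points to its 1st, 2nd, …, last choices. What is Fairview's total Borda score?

Borda scores:
  Fairview: 1 + 1 + 2 + 1 + 1 = 6
  Linden: 2 + 2 + 0 + 0 + 0 = 4
  Claremont: 0 + 0 + 1 + 2 + 2 = 5

6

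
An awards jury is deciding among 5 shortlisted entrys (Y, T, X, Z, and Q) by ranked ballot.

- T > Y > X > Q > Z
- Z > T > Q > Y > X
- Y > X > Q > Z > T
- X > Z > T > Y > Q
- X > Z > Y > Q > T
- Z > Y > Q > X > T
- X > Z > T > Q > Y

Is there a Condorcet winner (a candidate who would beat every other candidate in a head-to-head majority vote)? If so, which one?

Head-to-head results (7 voters total):
Y vs T: T wins 4–3.
Y vs X: Y wins 4–3.
Y vs Z: Z wins 5–2.
Y vs Q: Y wins 5–2.
T vs X: X wins 5–2.
T vs Z: Z wins 6–1.
T vs Q: T wins 4–3.
X vs Z: X wins 5–2.
X vs Q: X wins 5–2.
Z vs Q: Z wins 5–2.
No candidate beats all others: Y beats X beats T beats Y, a majority cycle.

None — there is no Condorcet winner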